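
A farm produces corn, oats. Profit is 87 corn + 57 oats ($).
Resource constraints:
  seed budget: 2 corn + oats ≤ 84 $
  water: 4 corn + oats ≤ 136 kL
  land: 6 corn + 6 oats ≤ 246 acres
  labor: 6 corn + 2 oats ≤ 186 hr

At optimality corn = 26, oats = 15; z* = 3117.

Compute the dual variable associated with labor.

7.5

Binding: land and labor. Non-binding: seed budget (17 unused), water (17 unused).
By complementary slackness, y = 0 for the non-binding constraints.
The binding rows give the dual system: 6·y_land + 6·y_labor = 87 and 6·y_land + 2·y_labor = 57.
This yields shadow prices y_land = 7, y_labor = 7.5.
Shadow price of labor = 7.5.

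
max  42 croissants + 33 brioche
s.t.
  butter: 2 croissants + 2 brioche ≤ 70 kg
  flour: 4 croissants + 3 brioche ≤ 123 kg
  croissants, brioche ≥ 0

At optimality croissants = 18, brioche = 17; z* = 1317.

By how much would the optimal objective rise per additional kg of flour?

Check each constraint at x*: butter 70/70 (tight); flour 123/123 (tight).
The binding rows give the dual system: 2·y_butter + 4·y_flour = 42 and 2·y_butter + 3·y_flour = 33.
Solving: y_butter = 3, y_flour = 9.
Shadow price of flour = 9.

9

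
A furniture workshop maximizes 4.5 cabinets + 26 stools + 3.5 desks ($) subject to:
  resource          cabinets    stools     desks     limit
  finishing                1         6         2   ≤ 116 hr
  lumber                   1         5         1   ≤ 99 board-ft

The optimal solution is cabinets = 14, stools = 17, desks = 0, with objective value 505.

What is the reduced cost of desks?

Check each constraint at x*: finishing 116/116 (tight); lumber 99/99 (tight).
From A_Bᵀ y = c: 1·y_finishing + 1·y_lumber = 4.5; 6·y_finishing + 5·y_lumber = 26.
This yields shadow prices y_finishing = 3.5, y_lumber = 1.
Reduced cost of desks: c₃ − yᵀa₃ = 3.5 − (3.5·2 + 1·1) = 3.5 − 8 = -4.5.

-4.5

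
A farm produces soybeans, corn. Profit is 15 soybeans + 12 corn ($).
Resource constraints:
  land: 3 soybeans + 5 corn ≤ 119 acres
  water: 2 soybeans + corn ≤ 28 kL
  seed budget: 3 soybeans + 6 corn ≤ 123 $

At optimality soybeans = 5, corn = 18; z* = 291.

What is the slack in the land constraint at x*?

land used = 3·5 + 5·18 = 105; slack = 119 − 105 = 14.

14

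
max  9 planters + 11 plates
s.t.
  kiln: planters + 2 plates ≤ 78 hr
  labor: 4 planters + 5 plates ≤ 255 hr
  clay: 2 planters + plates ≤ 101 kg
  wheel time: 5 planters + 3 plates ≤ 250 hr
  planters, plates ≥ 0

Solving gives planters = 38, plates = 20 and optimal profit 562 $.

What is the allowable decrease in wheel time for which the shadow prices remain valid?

133

Binding constraints: kiln, wheel time. The basis is B = [[1,2],[5,3]] with det -7.
Per unit decrease in wheel time, x* moves by d = (-0.2857, 0.1429).
The basis stays optimal until planters reaches 0; allowable decrease = 133 hr.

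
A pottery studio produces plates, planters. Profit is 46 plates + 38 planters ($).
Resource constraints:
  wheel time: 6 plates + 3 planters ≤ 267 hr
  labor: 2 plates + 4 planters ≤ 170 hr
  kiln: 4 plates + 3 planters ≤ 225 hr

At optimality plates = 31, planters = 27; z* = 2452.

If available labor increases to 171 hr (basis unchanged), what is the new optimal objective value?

Check each constraint at x*: wheel time 267/267 (tight); labor 170/170 (tight); kiln 205/225 (slack 20).
Slack constraints have shadow price 0 (complementary slackness).
The binding rows give the dual system: 6·y_wheel time + 2·y_labor = 46 and 3·y_wheel time + 4·y_labor = 38.
This yields shadow prices y_wheel time = 6, y_labor = 5.
Δz = y_labor·Δb = 5 × (1) = 5, so new z* = 2452 + 5 = 2457.

2457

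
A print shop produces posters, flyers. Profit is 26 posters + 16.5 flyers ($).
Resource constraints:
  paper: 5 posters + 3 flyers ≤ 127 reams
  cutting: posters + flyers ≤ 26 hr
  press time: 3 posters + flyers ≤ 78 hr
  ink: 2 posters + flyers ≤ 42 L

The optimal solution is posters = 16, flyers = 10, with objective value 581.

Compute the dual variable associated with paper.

0

Check each constraint at x*: paper 110/127 (slack 17); cutting 26/26 (tight); press time 58/78 (slack 20); ink 42/42 (tight).
By complementary slackness, y = 0 for the non-binding constraints.
Dual feasibility on the basic columns requires 1·y_cutting + 2·y_ink = 26, 1·y_cutting + 1·y_ink = 16.5.
→ y_cutting = 7 and y_ink = 9.5.
Shadow price of paper = 0.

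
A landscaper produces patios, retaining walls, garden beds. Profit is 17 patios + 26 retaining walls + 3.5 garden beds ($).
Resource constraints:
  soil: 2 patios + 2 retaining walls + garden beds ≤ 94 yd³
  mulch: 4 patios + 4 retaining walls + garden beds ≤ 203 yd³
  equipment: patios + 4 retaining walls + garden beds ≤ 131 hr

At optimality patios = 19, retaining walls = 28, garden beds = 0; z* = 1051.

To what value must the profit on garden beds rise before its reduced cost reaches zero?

At the optimum: soil uses 94 of 94 (binding); mulch uses 188 of 203 (slack = 15); equipment uses 131 of 131 (binding).
By complementary slackness, y = 0 for the non-binding constraint.
The binding rows give the dual system: 2·y_soil + 1·y_equipment = 17 and 2·y_soil + 4·y_equipment = 26.
This yields shadow prices y_soil = 7, y_equipment = 3.
garden beds enters the basis when its profit ≥ yᵀa₃ = 7·1 + 3·1 = 10.

10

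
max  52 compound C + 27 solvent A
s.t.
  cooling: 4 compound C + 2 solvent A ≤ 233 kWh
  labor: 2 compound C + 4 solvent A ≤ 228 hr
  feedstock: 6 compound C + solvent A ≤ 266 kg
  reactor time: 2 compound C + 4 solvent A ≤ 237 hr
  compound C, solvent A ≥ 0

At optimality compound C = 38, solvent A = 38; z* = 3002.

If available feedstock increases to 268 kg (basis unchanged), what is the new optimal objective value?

3016

Binding: labor and feedstock. Non-binding: cooling (5 unused), reactor time (9 unused).
By complementary slackness, y = 0 for the non-binding constraints.
The binding rows give the dual system: 2·y_labor + 6·y_feedstock = 52 and 4·y_labor + 1·y_feedstock = 27.
Solving: y_labor = 5, y_feedstock = 7.
Δz = y_feedstock·Δb = 7 × (2) = 14, so new z* = 3002 + 14 = 3016.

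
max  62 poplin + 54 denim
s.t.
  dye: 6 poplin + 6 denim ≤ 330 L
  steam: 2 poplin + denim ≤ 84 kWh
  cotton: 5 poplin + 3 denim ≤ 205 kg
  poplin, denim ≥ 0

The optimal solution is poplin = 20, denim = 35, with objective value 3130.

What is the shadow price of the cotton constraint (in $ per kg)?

At the optimum: dye uses 330 of 330 (binding); steam uses 75 of 84 (slack = 9); cotton uses 205 of 205 (binding).
Since steam is not tight, its dual is 0.
The binding rows give the dual system: 6·y_dye + 5·y_cotton = 62 and 6·y_dye + 3·y_cotton = 54.
This yields shadow prices y_dye = 7, y_cotton = 4.
Shadow price of cotton = 4.

4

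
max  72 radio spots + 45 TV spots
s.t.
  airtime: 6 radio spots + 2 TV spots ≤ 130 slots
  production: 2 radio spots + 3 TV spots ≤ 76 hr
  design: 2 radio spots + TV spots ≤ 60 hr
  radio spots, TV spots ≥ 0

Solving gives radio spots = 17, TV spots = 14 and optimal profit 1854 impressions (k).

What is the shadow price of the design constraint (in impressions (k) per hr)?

At the optimum: airtime uses 130 of 130 (binding); production uses 76 of 76 (binding); design uses 48 of 60 (slack = 12).
By complementary slackness, y = 0 for the non-binding constraint.
Dual feasibility on the basic columns requires 6·y_airtime + 2·y_production = 72, 2·y_airtime + 3·y_production = 45.
→ y_airtime = 9 and y_production = 9.
Shadow price of design = 0.

0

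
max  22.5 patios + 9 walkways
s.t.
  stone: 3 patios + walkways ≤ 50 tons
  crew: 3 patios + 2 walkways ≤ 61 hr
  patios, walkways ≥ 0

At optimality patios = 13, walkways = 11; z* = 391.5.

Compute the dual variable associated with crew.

1.5

At the optimum: stone uses 50 of 50 (binding); crew uses 61 of 61 (binding).
Dual feasibility on the basic columns requires 3·y_stone + 3·y_crew = 22.5, 1·y_stone + 2·y_crew = 9.
Solving: y_stone = 6, y_crew = 1.5.
Shadow price of crew = 1.5.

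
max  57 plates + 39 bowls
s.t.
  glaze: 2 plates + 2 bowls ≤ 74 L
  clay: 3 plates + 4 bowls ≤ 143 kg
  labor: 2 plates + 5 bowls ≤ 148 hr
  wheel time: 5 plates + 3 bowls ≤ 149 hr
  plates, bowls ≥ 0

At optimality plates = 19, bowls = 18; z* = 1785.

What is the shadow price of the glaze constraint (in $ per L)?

Check each constraint at x*: glaze 74/74 (tight); clay 129/143 (slack 14); labor 128/148 (slack 20); wheel time 149/149 (tight).
Since clay, labor are not tight, their duals are 0.
Dual feasibility on the basic columns requires 2·y_glaze + 5·y_wheel time = 57, 2·y_glaze + 3·y_wheel time = 39.
→ y_glaze = 6 and y_wheel time = 9.
Shadow price of glaze = 6.

6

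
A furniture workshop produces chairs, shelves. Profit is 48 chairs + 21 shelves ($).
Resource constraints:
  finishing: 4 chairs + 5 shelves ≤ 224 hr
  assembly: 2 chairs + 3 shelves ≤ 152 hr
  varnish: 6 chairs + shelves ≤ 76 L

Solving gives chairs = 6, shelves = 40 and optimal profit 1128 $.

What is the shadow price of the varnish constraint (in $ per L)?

6

Check each constraint at x*: finishing 224/224 (tight); assembly 132/152 (slack 20); varnish 76/76 (tight).
Slack constraints have shadow price 0 (complementary slackness).
Dual feasibility on the basic columns requires 4·y_finishing + 6·y_varnish = 48, 5·y_finishing + 1·y_varnish = 21.
→ y_finishing = 3 and y_varnish = 6.
Shadow price of varnish = 6.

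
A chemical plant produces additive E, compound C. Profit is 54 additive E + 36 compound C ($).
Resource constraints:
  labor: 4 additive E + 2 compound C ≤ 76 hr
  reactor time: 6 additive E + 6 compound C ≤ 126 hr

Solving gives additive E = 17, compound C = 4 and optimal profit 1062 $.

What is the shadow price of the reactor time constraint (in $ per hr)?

Both labor and reactor time are binding at x*.
Dual feasibility on the basic columns requires 4·y_labor + 6·y_reactor time = 54, 2·y_labor + 6·y_reactor time = 36.
→ y_labor = 9 and y_reactor time = 3.
Shadow price of reactor time = 3.

3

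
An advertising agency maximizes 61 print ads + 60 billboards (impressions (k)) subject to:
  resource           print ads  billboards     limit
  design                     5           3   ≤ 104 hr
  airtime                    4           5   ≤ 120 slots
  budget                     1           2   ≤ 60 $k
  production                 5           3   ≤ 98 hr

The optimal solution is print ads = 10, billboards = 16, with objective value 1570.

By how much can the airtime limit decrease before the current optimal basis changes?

Binding constraints: airtime, production. The basis is B = [[4,5],[5,3]] with det -13.
Per unit decrease in airtime, x* moves by d = (0.2308, -0.3846).
The basis stays optimal until billboards reaches 0; allowable decrease = 41.6 slots.

41.6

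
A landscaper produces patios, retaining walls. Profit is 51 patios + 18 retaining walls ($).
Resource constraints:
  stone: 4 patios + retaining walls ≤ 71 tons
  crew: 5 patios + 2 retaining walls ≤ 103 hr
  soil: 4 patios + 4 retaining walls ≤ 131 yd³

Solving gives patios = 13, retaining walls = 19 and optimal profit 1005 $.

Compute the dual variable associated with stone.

4

Binding: stone and crew. Non-binding: soil (3 unused).
Since soil is not tight, its dual is 0.
From A_Bᵀ y = c: 4·y_stone + 5·y_crew = 51; 1·y_stone + 2·y_crew = 18.
Solving: y_stone = 4, y_crew = 7.
Shadow price of stone = 4.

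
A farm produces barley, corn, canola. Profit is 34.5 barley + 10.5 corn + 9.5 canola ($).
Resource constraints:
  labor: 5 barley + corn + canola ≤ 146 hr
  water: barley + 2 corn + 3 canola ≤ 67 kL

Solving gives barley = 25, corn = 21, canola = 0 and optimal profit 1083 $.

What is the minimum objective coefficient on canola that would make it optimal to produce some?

12.5

Both labor and water are binding at x*.
Dual feasibility on the basic columns requires 5·y_labor + 1·y_water = 34.5, 1·y_labor + 2·y_water = 10.5.
Solving: y_labor = 6.5, y_water = 2.
canola enters the basis when its profit ≥ yᵀa₃ = 6.5·1 + 2·3 = 12.5.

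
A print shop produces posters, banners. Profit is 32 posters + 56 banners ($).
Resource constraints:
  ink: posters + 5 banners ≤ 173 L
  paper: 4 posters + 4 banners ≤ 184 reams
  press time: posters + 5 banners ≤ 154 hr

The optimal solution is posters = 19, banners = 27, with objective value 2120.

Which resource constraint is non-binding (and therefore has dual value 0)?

ink

ink: 154/173 (slack 19)
paper: 184/184 (binding)
press time: 154/154 (binding)
By complementary slackness, a constraint with positive slack has shadow price 0 → ink.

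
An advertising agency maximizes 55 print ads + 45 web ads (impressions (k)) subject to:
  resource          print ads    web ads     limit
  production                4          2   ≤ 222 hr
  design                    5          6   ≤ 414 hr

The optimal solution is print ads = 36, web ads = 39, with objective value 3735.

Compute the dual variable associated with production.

7.5

At the optimum: production uses 222 of 222 (binding); design uses 414 of 414 (binding).
Dual feasibility on the basic columns requires 4·y_production + 5·y_design = 55, 2·y_production + 6·y_design = 45.
This yields shadow prices y_production = 7.5, y_design = 5.
Shadow price of production = 7.5.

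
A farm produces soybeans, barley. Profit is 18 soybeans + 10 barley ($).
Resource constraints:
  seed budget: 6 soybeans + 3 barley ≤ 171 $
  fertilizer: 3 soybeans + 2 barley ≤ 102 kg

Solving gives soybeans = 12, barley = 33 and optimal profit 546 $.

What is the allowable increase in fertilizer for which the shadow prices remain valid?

Binding constraints: seed budget, fertilizer. The basis is B = [[6,3],[3,2]] with det 3.
Per unit increase in fertilizer, x* moves by d = (-1, 2).
The basis stays optimal until soybeans reaches 0; allowable increase = 12 kg.

12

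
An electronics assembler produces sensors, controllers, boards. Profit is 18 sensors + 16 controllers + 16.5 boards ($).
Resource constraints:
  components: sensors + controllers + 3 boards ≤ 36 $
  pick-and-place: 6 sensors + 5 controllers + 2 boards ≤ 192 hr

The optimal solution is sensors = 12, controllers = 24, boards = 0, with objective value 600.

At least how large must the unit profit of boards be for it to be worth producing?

22

Check each constraint at x*: components 36/36 (tight); pick-and-place 192/192 (tight).
From A_Bᵀ y = c: 1·y_components + 6·y_pick-and-place = 18; 1·y_components + 5·y_pick-and-place = 16.
Solving: y_components = 6, y_pick-and-place = 2.
boards enters the basis when its profit ≥ yᵀa₃ = 6·3 + 2·2 = 22.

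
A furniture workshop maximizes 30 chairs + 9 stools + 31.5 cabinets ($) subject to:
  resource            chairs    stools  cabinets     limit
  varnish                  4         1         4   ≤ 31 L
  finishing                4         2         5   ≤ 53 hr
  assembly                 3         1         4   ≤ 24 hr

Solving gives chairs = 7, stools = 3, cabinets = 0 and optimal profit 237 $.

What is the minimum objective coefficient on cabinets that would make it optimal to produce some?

36

Binding: varnish and assembly. Non-binding: finishing (19 unused).
By complementary slackness, y = 0 for the non-binding constraint.
From A_Bᵀ y = c: 4·y_varnish + 3·y_assembly = 30; 1·y_varnish + 1·y_assembly = 9.
Solving: y_varnish = 3, y_assembly = 6.
cabinets enters the basis when its profit ≥ yᵀa₃ = 3·4 + 6·4 = 36.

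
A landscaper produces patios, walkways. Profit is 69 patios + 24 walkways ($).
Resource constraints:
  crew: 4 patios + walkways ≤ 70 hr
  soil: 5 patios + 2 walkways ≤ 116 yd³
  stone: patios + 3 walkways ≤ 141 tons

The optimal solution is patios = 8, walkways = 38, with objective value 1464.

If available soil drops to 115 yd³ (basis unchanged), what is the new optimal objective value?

1455

Check each constraint at x*: crew 70/70 (tight); soil 116/116 (tight); stone 122/141 (slack 19).
By complementary slackness, y = 0 for the non-binding constraint.
Dual feasibility on the basic columns requires 4·y_crew + 5·y_soil = 69, 1·y_crew + 2·y_soil = 24.
→ y_crew = 6 and y_soil = 9.
Δz = y_soil·Δb = 9 × (-1) = -9, so new z* = 1464 − 9 = 1455.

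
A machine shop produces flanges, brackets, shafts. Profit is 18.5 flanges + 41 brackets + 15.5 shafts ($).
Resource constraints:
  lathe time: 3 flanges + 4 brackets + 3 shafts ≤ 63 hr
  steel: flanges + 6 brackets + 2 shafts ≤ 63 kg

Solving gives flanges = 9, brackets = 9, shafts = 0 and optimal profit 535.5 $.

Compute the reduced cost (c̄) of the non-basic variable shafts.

Both lathe time and steel are binding at x*.
The binding rows give the dual system: 3·y_lathe time + 1·y_steel = 18.5 and 4·y_lathe time + 6·y_steel = 41.
Solving: y_lathe time = 5, y_steel = 3.5.
Reduced cost of shafts: c₃ − yᵀa₃ = 15.5 − (5·3 + 3.5·2) = 15.5 − 22 = -6.5.

-6.5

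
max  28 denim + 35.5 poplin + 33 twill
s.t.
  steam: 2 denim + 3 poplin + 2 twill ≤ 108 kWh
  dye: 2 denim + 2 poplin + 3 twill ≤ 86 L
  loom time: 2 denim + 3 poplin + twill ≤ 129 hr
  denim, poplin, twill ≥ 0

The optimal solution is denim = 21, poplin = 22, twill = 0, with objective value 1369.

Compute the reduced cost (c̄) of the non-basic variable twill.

At the optimum: steam uses 108 of 108 (binding); dye uses 86 of 86 (binding); loom time uses 108 of 129 (slack = 21).
Slack constraints have shadow price 0 (complementary slackness).
The binding rows give the dual system: 2·y_steam + 2·y_dye = 28 and 3·y_steam + 2·y_dye = 35.5.
This yields shadow prices y_steam = 7.5, y_dye = 6.5.
Reduced cost of twill: c₃ − yᵀa₃ = 33 − (7.5·2 + 6.5·3) = 33 − 34.5 = -1.5.

-1.5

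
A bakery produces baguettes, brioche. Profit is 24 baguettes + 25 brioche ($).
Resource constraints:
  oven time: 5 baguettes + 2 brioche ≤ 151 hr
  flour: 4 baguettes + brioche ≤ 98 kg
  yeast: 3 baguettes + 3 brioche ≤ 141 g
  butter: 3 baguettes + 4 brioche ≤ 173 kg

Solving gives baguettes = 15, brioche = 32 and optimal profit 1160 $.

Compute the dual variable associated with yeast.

7

Binding: yeast and butter. Non-binding: oven time (12 unused), flour (6 unused).
Slack constraints have shadow price 0 (complementary slackness).
The binding rows give the dual system: 3·y_yeast + 3·y_butter = 24 and 3·y_yeast + 4·y_butter = 25.
→ y_yeast = 7 and y_butter = 1.
Shadow price of yeast = 7.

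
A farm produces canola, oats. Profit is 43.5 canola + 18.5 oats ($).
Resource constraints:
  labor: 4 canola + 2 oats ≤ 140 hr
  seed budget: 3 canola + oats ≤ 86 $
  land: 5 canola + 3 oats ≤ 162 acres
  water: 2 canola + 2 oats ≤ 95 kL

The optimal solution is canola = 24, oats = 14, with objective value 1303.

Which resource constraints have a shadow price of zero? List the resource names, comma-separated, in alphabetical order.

labor, water

labor: 124/140 (slack 16)
seed budget: 86/86 (binding)
land: 162/162 (binding)
water: 76/95 (slack 19)
By complementary slackness, a constraint with positive slack has shadow price 0 → labor, water.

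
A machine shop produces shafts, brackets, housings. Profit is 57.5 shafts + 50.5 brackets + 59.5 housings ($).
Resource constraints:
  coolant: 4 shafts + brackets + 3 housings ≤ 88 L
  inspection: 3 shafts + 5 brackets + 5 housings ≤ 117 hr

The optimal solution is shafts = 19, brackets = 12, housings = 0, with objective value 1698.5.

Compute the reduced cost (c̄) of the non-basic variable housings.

-7

Check each constraint at x*: coolant 88/88 (tight); inspection 117/117 (tight).
Dual feasibility on the basic columns requires 4·y_coolant + 3·y_inspection = 57.5, 1·y_coolant + 5·y_inspection = 50.5.
Solving: y_coolant = 8, y_inspection = 8.5.
Reduced cost of housings: c₃ − yᵀa₃ = 59.5 − (8·3 + 8.5·5) = 59.5 − 66.5 = -7.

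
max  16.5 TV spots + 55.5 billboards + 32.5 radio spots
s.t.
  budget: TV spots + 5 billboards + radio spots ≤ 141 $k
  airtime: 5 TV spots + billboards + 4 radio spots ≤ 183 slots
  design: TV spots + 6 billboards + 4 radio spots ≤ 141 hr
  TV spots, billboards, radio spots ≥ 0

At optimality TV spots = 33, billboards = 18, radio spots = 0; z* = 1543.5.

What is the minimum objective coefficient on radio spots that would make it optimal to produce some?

At the optimum: budget uses 123 of 141 (slack = 18); airtime uses 183 of 183 (binding); design uses 141 of 141 (binding).
Since budget is not tight, its dual is 0.
From A_Bᵀ y = c: 5·y_airtime + 1·y_design = 16.5; 1·y_airtime + 6·y_design = 55.5.
This yields shadow prices y_airtime = 1.5, y_design = 9.
radio spots enters the basis when its profit ≥ yᵀa₃ = 1.5·4 + 9·4 = 42.

42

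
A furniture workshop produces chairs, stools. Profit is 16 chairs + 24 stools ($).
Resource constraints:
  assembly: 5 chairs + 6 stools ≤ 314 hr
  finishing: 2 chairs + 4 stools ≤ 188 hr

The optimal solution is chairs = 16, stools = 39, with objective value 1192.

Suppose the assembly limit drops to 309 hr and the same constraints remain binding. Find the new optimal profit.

1182

Both assembly and finishing are binding at x*.
Dual feasibility on the basic columns requires 5·y_assembly + 2·y_finishing = 16, 6·y_assembly + 4·y_finishing = 24.
Solving: y_assembly = 2, y_finishing = 3.
Δz = y_assembly·Δb = 2 × (-5) = -10, so new z* = 1192 − 10 = 1182.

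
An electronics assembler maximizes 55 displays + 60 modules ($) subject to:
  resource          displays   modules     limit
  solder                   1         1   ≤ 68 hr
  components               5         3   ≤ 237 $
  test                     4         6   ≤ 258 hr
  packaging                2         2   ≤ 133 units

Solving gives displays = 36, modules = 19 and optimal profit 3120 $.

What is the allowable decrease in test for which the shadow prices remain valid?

Binding constraints: components, test. The basis is B = [[5,3],[4,6]] with det 18.
Per unit decrease in test, x* moves by d = (0.1667, -0.2778).
The basis stays optimal until modules reaches 0; allowable decrease = 68.4 hr.

68.4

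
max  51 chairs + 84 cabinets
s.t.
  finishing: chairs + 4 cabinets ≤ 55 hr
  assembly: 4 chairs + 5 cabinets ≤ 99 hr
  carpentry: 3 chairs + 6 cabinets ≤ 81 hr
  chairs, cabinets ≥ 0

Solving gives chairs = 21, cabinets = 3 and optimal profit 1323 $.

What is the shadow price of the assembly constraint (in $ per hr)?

At the optimum: finishing uses 33 of 55 (slack = 22); assembly uses 99 of 99 (binding); carpentry uses 81 of 81 (binding).
Slack constraints have shadow price 0 (complementary slackness).
From A_Bᵀ y = c: 4·y_assembly + 3·y_carpentry = 51; 5·y_assembly + 6·y_carpentry = 84.
Solving: y_assembly = 6, y_carpentry = 9.
Shadow price of assembly = 6.

6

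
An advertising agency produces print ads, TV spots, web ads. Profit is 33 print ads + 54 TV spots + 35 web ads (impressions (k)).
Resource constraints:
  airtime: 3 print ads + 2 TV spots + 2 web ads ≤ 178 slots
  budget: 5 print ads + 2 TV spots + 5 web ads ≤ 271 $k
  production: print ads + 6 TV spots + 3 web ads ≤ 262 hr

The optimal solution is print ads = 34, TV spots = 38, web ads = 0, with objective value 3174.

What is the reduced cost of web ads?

-1

Check each constraint at x*: airtime 178/178 (tight); budget 246/271 (slack 25); production 262/262 (tight).
By complementary slackness, y = 0 for the non-binding constraint.
The binding rows give the dual system: 3·y_airtime + 1·y_production = 33 and 2·y_airtime + 6·y_production = 54.
Solving: y_airtime = 9, y_production = 6.
Reduced cost of web ads: c₃ − yᵀa₃ = 35 − (9·2 + 6·3) = 35 − 36 = -1.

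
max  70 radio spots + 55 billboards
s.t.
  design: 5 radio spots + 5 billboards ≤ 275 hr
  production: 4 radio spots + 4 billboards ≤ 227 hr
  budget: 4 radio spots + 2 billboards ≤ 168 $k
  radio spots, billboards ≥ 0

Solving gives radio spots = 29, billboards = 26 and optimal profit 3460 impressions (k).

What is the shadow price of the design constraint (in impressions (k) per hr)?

At the optimum: design uses 275 of 275 (binding); production uses 220 of 227 (slack = 7); budget uses 168 of 168 (binding).
By complementary slackness, y = 0 for the non-binding constraint.
Dual feasibility on the basic columns requires 5·y_design + 4·y_budget = 70, 5·y_design + 2·y_budget = 55.
This yields shadow prices y_design = 8, y_budget = 7.5.
Shadow price of design = 8.

8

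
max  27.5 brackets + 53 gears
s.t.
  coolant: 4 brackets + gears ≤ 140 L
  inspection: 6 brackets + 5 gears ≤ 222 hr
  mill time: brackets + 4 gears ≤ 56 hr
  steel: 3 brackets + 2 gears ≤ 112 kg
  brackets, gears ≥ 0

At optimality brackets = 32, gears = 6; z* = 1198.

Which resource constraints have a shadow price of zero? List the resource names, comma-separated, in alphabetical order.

coolant, steel

coolant: 134/140 (slack 6)
inspection: 222/222 (binding)
mill time: 56/56 (binding)
steel: 108/112 (slack 4)
By complementary slackness, a constraint with positive slack has shadow price 0 → coolant, steel.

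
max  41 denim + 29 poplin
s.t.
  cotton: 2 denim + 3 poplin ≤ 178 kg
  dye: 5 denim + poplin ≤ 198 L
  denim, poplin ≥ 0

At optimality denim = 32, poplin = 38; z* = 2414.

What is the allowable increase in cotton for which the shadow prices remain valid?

Binding constraints: cotton, dye. The basis is B = [[2,3],[5,1]] with det -13.
Per unit increase in cotton, x* moves by d = (-0.0769, 0.3846).
The basis stays optimal until denim reaches 0; allowable increase = 416 kg.

416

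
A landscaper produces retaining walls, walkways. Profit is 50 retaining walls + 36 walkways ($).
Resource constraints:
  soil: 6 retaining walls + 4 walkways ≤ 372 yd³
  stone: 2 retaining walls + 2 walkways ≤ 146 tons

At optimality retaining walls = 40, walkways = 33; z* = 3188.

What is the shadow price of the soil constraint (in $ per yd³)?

Check each constraint at x*: soil 372/372 (tight); stone 146/146 (tight).
From A_Bᵀ y = c: 6·y_soil + 2·y_stone = 50; 4·y_soil + 2·y_stone = 36.
This yields shadow prices y_soil = 7, y_stone = 4.
Shadow price of soil = 7.

7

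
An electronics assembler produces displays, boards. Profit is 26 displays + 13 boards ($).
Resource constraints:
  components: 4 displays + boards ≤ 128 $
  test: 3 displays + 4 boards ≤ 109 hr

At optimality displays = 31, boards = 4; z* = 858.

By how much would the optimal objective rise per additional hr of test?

2

At the optimum: components uses 128 of 128 (binding); test uses 109 of 109 (binding).
Dual feasibility on the basic columns requires 4·y_components + 3·y_test = 26, 1·y_components + 4·y_test = 13.
Solving: y_components = 5, y_test = 2.
Shadow price of test = 2.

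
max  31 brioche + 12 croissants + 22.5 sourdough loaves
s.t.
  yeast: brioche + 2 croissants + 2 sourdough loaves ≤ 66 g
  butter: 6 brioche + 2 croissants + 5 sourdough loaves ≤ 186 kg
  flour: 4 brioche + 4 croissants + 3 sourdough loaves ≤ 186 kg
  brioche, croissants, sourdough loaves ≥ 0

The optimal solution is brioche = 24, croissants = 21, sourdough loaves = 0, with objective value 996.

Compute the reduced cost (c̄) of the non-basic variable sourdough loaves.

Binding: yeast and butter. Non-binding: flour (6 unused).
Slack constraints have shadow price 0 (complementary slackness).
Dual feasibility on the basic columns requires 1·y_yeast + 6·y_butter = 31, 2·y_yeast + 2·y_butter = 12.
Solving: y_yeast = 1, y_butter = 5.
Reduced cost of sourdough loaves: c₃ − yᵀa₃ = 22.5 − (1·2 + 5·5) = 22.5 − 27 = -4.5.

-4.5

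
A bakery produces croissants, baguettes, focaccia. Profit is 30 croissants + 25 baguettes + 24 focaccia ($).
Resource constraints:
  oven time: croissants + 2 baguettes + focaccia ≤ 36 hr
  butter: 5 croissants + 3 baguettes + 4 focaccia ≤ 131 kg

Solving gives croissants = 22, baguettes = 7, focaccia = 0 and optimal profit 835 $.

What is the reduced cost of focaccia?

-1

Check each constraint at x*: oven time 36/36 (tight); butter 131/131 (tight).
From A_Bᵀ y = c: 1·y_oven time + 5·y_butter = 30; 2·y_oven time + 3·y_butter = 25.
This yields shadow prices y_oven time = 5, y_butter = 5.
Reduced cost of focaccia: c₃ − yᵀa₃ = 24 − (5·1 + 5·4) = 24 − 25 = -1.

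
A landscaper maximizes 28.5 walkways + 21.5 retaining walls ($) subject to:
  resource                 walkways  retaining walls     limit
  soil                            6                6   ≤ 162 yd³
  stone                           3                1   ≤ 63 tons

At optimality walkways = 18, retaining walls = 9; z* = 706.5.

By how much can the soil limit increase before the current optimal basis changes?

Binding constraints: soil, stone. The basis is B = [[6,6],[3,1]] with det -12.
Per unit increase in soil, x* moves by d = (-0.0833, 0.25).
The basis stays optimal until walkways reaches 0; allowable increase = 216 yd³.

216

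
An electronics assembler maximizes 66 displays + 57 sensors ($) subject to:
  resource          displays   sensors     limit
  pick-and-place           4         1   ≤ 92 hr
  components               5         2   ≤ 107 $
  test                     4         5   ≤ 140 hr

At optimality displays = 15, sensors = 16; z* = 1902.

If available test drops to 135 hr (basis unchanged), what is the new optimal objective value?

At the optimum: pick-and-place uses 76 of 92 (slack = 16); components uses 107 of 107 (binding); test uses 140 of 140 (binding).
By complementary slackness, y = 0 for the non-binding constraint.
Dual feasibility on the basic columns requires 5·y_components + 4·y_test = 66, 2·y_components + 5·y_test = 57.
→ y_components = 6 and y_test = 9.
Δz = y_test·Δb = 9 × (-5) = -45, so new z* = 1902 − 45 = 1857.

1857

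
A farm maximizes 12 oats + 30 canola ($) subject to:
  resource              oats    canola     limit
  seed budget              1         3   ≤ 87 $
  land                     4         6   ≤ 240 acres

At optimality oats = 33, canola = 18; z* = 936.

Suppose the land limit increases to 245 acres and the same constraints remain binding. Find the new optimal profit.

941

Both seed budget and land are binding at x*.
The binding rows give the dual system: 1·y_seed budget + 4·y_land = 12 and 3·y_seed budget + 6·y_land = 30.
Solving: y_seed budget = 8, y_land = 1.
Δz = y_land·Δb = 1 × (5) = 5, so new z* = 936 + 5 = 941.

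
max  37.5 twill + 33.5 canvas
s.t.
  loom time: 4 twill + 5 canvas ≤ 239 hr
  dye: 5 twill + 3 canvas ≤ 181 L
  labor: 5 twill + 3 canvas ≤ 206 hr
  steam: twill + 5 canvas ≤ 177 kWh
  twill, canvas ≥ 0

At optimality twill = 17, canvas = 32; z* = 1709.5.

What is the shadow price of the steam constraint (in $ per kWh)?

2.5

At the optimum: loom time uses 228 of 239 (slack = 11); dye uses 181 of 181 (binding); labor uses 181 of 206 (slack = 25); steam uses 177 of 177 (binding).
Since loom time, labor are not tight, their duals are 0.
The binding rows give the dual system: 5·y_dye + 1·y_steam = 37.5 and 3·y_dye + 5·y_steam = 33.5.
Solving: y_dye = 7, y_steam = 2.5.
Shadow price of steam = 2.5.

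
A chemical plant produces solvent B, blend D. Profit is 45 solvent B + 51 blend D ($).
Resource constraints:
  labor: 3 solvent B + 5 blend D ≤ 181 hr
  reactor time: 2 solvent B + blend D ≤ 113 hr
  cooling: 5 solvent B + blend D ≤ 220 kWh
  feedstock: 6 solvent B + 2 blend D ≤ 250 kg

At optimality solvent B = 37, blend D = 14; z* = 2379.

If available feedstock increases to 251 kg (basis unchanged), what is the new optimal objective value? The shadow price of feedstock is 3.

2382

Δb = 1, so new z* = 2379 + (3)·(1) = 2379 + 3 = 2382.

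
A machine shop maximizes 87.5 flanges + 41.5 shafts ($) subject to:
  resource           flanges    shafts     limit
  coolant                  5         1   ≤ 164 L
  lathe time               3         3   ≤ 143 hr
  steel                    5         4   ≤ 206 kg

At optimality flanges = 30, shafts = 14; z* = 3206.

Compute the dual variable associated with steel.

8

Check each constraint at x*: coolant 164/164 (tight); lathe time 132/143 (slack 11); steel 206/206 (tight).
Slack constraints have shadow price 0 (complementary slackness).
Dual feasibility on the basic columns requires 5·y_coolant + 5·y_steel = 87.5, 1·y_coolant + 4·y_steel = 41.5.
This yields shadow prices y_coolant = 9.5, y_steel = 8.
Shadow price of steel = 8.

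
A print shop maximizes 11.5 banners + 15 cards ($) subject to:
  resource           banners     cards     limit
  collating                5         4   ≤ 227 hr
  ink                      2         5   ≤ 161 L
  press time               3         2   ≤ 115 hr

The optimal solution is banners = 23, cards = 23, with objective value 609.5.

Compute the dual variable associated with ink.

2

At the optimum: collating uses 207 of 227 (slack = 20); ink uses 161 of 161 (binding); press time uses 115 of 115 (binding).
Slack constraints have shadow price 0 (complementary slackness).
The binding rows give the dual system: 2·y_ink + 3·y_press time = 11.5 and 5·y_ink + 2·y_press time = 15.
Solving: y_ink = 2, y_press time = 2.5.
Shadow price of ink = 2.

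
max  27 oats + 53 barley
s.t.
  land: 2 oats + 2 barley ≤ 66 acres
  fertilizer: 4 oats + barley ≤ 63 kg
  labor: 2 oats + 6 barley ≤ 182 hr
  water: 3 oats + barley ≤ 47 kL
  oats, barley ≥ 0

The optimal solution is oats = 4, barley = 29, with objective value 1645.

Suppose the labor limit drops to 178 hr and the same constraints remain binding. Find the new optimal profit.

Check each constraint at x*: land 66/66 (tight); fertilizer 45/63 (slack 18); labor 182/182 (tight); water 41/47 (slack 6).
Since fertilizer, water are not tight, their duals are 0.
The binding rows give the dual system: 2·y_land + 2·y_labor = 27 and 2·y_land + 6·y_labor = 53.
This yields shadow prices y_land = 7, y_labor = 6.5.
Δz = y_labor·Δb = 6.5 × (-4) = -26, so new z* = 1645 − 26 = 1619.

1619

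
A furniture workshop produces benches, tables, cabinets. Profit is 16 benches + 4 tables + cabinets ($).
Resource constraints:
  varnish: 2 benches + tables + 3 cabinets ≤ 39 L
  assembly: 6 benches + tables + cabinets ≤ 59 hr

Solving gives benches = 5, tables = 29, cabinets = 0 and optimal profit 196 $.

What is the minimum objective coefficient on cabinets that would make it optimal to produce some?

8

At the optimum: varnish uses 39 of 39 (binding); assembly uses 59 of 59 (binding).
From A_Bᵀ y = c: 2·y_varnish + 6·y_assembly = 16; 1·y_varnish + 1·y_assembly = 4.
Solving: y_varnish = 2, y_assembly = 2.
cabinets enters the basis when its profit ≥ yᵀa₃ = 2·3 + 2·1 = 8.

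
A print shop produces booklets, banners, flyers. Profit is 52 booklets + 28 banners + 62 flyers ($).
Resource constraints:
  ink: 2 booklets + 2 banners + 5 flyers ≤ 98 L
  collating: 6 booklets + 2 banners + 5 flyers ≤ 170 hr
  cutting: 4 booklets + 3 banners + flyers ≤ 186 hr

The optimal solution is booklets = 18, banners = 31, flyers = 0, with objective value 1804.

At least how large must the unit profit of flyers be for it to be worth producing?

70

At the optimum: ink uses 98 of 98 (binding); collating uses 170 of 170 (binding); cutting uses 165 of 186 (slack = 21).
Slack constraints have shadow price 0 (complementary slackness).
Dual feasibility on the basic columns requires 2·y_ink + 6·y_collating = 52, 2·y_ink + 2·y_collating = 28.
→ y_ink = 8 and y_collating = 6.
flyers enters the basis when its profit ≥ yᵀa₃ = 8·5 + 6·5 = 70.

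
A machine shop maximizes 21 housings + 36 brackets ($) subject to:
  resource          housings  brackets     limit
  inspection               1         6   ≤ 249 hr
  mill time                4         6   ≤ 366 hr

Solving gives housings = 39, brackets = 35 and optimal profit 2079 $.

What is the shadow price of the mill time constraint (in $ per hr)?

Both inspection and mill time are binding at x*.
Dual feasibility on the basic columns requires 1·y_inspection + 4·y_mill time = 21, 6·y_inspection + 6·y_mill time = 36.
Solving: y_inspection = 1, y_mill time = 5.
Shadow price of mill time = 5.

5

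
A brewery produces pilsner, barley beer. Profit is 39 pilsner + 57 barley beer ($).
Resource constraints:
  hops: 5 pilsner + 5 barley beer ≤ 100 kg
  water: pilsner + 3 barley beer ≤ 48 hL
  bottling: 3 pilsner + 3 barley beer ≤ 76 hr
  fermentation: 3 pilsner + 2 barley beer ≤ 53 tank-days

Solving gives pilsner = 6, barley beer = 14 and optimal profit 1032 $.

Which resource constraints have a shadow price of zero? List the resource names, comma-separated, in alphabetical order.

hops: 100/100 (binding)
water: 48/48 (binding)
bottling: 60/76 (slack 16)
fermentation: 46/53 (slack 7)
By complementary slackness, a constraint with positive slack has shadow price 0 → bottling, fermentation.

bottling, fermentation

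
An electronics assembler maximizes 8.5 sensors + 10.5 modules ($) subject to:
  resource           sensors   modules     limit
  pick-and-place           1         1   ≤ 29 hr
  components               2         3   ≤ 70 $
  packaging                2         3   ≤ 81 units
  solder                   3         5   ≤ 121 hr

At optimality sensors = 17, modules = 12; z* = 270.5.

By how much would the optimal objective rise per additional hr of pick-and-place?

At the optimum: pick-and-place uses 29 of 29 (binding); components uses 70 of 70 (binding); packaging uses 70 of 81 (slack = 11); solder uses 111 of 121 (slack = 10).
Slack constraints have shadow price 0 (complementary slackness).
The binding rows give the dual system: 1·y_pick-and-place + 2·y_components = 8.5 and 1·y_pick-and-place + 3·y_components = 10.5.
This yields shadow prices y_pick-and-place = 4.5, y_components = 2.
Shadow price of pick-and-place = 4.5.

4.5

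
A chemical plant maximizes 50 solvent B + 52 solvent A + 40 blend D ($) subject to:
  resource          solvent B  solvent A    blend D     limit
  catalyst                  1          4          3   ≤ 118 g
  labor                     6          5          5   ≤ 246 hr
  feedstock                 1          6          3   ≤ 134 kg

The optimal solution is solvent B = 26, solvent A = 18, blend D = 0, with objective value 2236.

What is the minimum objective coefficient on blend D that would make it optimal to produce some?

At the optimum: catalyst uses 98 of 118 (slack = 20); labor uses 246 of 246 (binding); feedstock uses 134 of 134 (binding).
Since catalyst is not tight, its dual is 0.
The binding rows give the dual system: 6·y_labor + 1·y_feedstock = 50 and 5·y_labor + 6·y_feedstock = 52.
This yields shadow prices y_labor = 8, y_feedstock = 2.
blend D enters the basis when its profit ≥ yᵀa₃ = 8·5 + 2·3 = 46.

46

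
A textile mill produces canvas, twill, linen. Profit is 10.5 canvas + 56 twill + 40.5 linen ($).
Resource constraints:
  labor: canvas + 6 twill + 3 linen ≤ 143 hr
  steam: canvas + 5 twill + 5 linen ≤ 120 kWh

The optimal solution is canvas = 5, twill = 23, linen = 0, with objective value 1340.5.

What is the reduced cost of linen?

At the optimum: labor uses 143 of 143 (binding); steam uses 120 of 120 (binding).
From A_Bᵀ y = c: 1·y_labor + 1·y_steam = 10.5; 6·y_labor + 5·y_steam = 56.
→ y_labor = 3.5 and y_steam = 7.
Reduced cost of linen: c₃ − yᵀa₃ = 40.5 − (3.5·3 + 7·5) = 40.5 − 45.5 = -5.

-5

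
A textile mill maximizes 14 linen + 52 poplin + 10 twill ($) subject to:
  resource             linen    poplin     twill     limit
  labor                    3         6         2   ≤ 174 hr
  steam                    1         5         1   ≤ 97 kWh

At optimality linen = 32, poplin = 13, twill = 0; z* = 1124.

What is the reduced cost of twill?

At the optimum: labor uses 174 of 174 (binding); steam uses 97 of 97 (binding).
From A_Bᵀ y = c: 3·y_labor + 1·y_steam = 14; 6·y_labor + 5·y_steam = 52.
→ y_labor = 2 and y_steam = 8.
Reduced cost of twill: c₃ − yᵀa₃ = 10 − (2·2 + 8·1) = 10 − 12 = -2.

-2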